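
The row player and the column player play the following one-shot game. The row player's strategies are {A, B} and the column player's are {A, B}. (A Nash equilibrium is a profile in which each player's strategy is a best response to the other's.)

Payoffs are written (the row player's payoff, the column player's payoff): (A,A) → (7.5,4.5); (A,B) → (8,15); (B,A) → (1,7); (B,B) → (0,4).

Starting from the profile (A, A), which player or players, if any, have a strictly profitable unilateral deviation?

The column player

The row player at (A, A) earns 7.5; deviating to B yields 1 — not better.
The column player earns 4.5; deviating to B yields 15 — a strict improvement.
Only the column player has a strictly profitable deviation.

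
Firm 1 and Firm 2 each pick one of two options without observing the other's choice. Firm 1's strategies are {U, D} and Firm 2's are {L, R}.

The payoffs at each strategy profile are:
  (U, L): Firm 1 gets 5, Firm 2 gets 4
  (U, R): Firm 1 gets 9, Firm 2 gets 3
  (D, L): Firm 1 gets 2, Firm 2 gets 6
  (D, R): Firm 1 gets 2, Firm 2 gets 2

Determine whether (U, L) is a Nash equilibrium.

At (U, L), Firm 1 earns 5; switching to D would give 2, so Firm 1 has no profitable deviation.
Firm 2 earns 4; switching to R would give 3, so Firm 2 has no profitable deviation.
Neither player can gain by a unilateral deviation, so this profile is a Nash equilibrium.

Yes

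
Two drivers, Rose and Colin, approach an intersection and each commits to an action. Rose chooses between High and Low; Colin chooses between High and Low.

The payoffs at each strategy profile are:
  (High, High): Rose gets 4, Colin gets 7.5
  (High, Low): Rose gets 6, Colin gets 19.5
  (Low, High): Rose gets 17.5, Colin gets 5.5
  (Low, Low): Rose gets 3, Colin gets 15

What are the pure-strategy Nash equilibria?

(High, High): Rose prefers Low (17.5 > 4); Colin prefers Low (19.5 > 7.5) — not an equilibrium.
(High, Low): Rose gets 6 ≥ 3 from Low, and Colin gets 19.5 ≥ 7.5 from High — Nash equilibrium.
(Low, High): Colin prefers Low (15 > 5.5) — not an equilibrium.
(Low, Low): Rose prefers High (6 > 3) — not an equilibrium.

(High, Low)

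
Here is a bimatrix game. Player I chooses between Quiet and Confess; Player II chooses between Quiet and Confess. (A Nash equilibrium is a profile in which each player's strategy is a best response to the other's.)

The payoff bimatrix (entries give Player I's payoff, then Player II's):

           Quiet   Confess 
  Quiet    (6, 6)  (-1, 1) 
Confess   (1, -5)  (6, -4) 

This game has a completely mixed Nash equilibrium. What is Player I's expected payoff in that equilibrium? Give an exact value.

First find y, the probability Player II plays Quiet, from Player I's indifference between Quiet and Confess: 6y − (1−y) = y + 6(1−y), giving y = 7/12.
Since Player I is indifferent in equilibrium, Player I's expected payoff equals the payoff from either row against (7/12, 5/12). Using Quiet: 6(7/12) − (5/12) = 37/12.

37/12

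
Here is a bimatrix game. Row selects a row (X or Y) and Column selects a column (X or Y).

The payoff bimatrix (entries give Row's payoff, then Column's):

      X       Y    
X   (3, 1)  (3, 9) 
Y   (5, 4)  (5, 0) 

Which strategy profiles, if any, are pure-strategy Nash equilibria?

(X, X): Row prefers Y (5 > 3); Column prefers Y (9 > 1) — not an equilibrium.
(X, Y): Row prefers Y (5 > 3) — not an equilibrium.
(Y, X): Row gets 5 ≥ 3 from X, and Column gets 4 ≥ 0 from Y — Nash equilibrium.
(Y, Y): Column prefers X (4 > 0) — not an equilibrium.

(Y, X)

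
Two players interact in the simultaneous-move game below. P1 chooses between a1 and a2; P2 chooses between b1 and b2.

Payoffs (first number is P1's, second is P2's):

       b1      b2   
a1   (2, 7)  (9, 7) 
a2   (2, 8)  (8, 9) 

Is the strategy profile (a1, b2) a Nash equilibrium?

Yes

At (a1, b2), P1 earns 9; switching to a2 would give 8, so P1 has no profitable deviation.
P2 earns 7; switching to b1 would give 7, so P2 has no profitable deviation.
Neither player can gain by a unilateral deviation, so this profile is a Nash equilibrium.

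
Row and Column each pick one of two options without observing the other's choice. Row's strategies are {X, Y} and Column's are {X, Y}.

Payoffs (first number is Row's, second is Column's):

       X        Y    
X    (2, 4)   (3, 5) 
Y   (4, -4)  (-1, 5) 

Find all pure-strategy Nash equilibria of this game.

(X, Y)

(X, X): Row prefers Y (4 > 2); Column prefers Y (5 > 4) — not an equilibrium.
(X, Y): Row gets 3 ≥ -1 from Y, and Column gets 5 ≥ 4 from X — Nash equilibrium.
(Y, X): Column prefers Y (5 > -4) — not an equilibrium.
(Y, Y): Row prefers X (3 > -1) — not an equilibrium.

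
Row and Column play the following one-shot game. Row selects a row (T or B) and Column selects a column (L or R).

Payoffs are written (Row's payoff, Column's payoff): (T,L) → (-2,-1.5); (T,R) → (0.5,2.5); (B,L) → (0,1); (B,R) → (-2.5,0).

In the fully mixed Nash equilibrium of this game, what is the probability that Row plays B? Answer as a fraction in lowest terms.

Let x be the probability that Row plays T. In a completely mixed equilibrium, Column must be indifferent between L and R.
Column's expected payoff from L is −1.5x + (1−x); from R it is 2.5x.
Setting these equal: −2.5x + 1 = 2.5x, so x = 1/5.
Therefore Row plays B with probability 1 − 1/5 = 4/5.

4/5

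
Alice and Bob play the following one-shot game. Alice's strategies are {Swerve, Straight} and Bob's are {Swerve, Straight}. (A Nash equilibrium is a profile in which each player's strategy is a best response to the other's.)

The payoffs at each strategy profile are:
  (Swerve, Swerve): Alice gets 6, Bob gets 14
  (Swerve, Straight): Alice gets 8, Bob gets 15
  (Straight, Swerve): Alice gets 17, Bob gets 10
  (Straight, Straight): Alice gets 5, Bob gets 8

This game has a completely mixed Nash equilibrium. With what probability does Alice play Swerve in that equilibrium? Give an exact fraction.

Let p be the probability that Alice plays Swerve. In a completely mixed equilibrium, Bob must be indifferent between Swerve and Straight.
Bob's expected payoff from Swerve is 14p + 10(1−p); from Straight it is 15p + 8(1−p).
Setting these equal: 4p + 10 = 7p + 8, so p = 2/3.

2/3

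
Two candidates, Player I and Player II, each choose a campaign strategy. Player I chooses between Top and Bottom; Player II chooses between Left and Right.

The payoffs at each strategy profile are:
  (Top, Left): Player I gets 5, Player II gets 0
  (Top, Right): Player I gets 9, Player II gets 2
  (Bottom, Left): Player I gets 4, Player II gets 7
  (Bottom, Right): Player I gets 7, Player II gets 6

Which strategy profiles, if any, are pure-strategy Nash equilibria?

(Top, Left): Player II prefers Right (2 > 0) — not an equilibrium.
(Top, Right): Player I gets 9 ≥ 7 from Bottom, and Player II gets 2 ≥ 0 from Left — Nash equilibrium.
(Bottom, Left): Player I prefers Top (5 > 4) — not an equilibrium.
(Bottom, Right): Player I prefers Top (9 > 7); Player II prefers Left (7 > 6) — not an equilibrium.

(Top, Right)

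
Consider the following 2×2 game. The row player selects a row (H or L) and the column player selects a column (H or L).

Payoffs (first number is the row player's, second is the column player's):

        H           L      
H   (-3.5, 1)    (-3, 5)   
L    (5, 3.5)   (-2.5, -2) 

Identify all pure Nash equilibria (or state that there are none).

(H, H): the row player prefers L (5 > -3.5); the column player prefers L (5 > 1) — not an equilibrium.
(H, L): the row player prefers L (-2.5 > -3) — not an equilibrium.
(L, H): the row player gets 5 ≥ -3.5 from H, and the column player gets 3.5 ≥ -2 from L — Nash equilibrium.
(L, L): the column player prefers H (3.5 > -2) — not an equilibrium.

(L, H)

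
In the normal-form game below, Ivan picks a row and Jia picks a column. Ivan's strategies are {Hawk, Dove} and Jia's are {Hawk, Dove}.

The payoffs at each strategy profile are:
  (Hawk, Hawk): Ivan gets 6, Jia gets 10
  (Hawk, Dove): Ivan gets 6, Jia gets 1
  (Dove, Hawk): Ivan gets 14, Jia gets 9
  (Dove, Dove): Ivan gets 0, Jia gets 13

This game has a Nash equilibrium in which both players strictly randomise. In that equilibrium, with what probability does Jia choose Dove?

4/7

Let y be the probability that Jia plays Hawk. In a completely mixed equilibrium, Ivan must be indifferent between Hawk and Dove.
Ivan's expected payoff from Hawk is 6y + 6(1−y); from Dove it is 14y.
Setting these equal: 6 = 14y, so y = 3/7.
Therefore Jia plays Dove with probability 1 − 3/7 = 4/7.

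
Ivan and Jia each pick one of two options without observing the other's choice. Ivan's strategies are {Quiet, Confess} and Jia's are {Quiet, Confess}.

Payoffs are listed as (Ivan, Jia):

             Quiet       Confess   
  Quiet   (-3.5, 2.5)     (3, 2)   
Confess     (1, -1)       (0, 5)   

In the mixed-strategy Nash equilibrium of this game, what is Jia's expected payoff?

First find x, the probability Ivan plays Quiet, from Jia's indifference between Quiet and Confess: 2.5x − (1−x) = 2x + 5(1−x), giving x = 12/13.
Since Jia is indifferent in equilibrium, Jia's expected payoff equals the payoff from either column against (12/13, 1/13). Using Quiet: 2.5(12/13) − (1/13) = 29/13.

29/13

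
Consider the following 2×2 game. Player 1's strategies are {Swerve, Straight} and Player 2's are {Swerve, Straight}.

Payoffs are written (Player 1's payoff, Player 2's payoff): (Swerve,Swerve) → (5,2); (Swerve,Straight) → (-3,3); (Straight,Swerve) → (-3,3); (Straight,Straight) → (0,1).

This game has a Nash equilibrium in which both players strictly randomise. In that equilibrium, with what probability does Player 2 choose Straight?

Let y be the probability that Player 2 plays Swerve. In a completely mixed equilibrium, Player 1 must be indifferent between Swerve and Straight.
Player 1's expected payoff from Swerve is 5y − 3(1−y); from Straight it is −3y.
Setting these equal: 8y − 3 = −3y, so y = 3/11.
Therefore Player 2 plays Straight with probability 1 − 3/11 = 8/11.

8/11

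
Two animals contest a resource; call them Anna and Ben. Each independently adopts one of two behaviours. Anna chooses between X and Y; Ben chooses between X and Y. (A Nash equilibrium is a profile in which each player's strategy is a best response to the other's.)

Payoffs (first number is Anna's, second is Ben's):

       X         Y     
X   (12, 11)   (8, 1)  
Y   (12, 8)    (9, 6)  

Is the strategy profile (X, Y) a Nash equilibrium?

No

At (X, Y), Anna earns 8; switching to Y would give 9, so Anna would deviate.
Ben earns 1; switching to X would give 11, so Ben would deviate.
Since at least one player can profitably deviate, this is not a Nash equilibrium.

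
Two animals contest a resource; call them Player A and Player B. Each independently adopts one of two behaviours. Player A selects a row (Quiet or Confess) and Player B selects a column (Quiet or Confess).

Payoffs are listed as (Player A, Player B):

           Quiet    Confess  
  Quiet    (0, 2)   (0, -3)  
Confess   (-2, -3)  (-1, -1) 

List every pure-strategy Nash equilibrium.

(Quiet, Quiet)

(Quiet, Quiet): Player A gets 0 ≥ -2 from Confess, and Player B gets 2 ≥ -3 from Confess — Nash equilibrium.
(Quiet, Confess): Player B prefers Quiet (2 > -3) — not an equilibrium.
(Confess, Quiet): Player A prefers Quiet (0 > -2); Player B prefers Confess (-1 > -3) — not an equilibrium.
(Confess, Confess): Player A prefers Quiet (0 > -1) — not an equilibrium.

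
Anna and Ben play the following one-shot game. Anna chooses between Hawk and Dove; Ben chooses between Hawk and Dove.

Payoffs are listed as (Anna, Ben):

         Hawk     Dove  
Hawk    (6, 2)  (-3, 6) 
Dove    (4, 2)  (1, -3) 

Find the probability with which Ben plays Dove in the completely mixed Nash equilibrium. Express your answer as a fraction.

Let c be the probability that Ben plays Hawk. In a completely mixed equilibrium, Anna must be indifferent between Hawk and Dove.
Anna's expected payoff from Hawk is 6c − 3(1−c); from Dove it is 4c + (1−c).
Setting these equal: 9c − 3 = 3c + 1, so c = 2/3.
Therefore Ben plays Dove with probability 1 − 2/3 = 1/3.

1/3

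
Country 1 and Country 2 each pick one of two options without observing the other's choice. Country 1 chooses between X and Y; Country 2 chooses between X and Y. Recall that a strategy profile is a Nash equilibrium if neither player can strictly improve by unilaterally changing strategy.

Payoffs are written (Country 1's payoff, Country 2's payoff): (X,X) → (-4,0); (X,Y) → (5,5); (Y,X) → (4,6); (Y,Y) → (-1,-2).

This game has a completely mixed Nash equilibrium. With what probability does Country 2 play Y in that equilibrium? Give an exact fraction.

4/7

Let c be the probability that Country 2 plays X. In a completely mixed equilibrium, Country 1 must be indifferent between X and Y.
Country 1's expected payoff from X is −4c + 5(1−c); from Y it is 4c − (1−c).
Setting these equal: −9c + 5 = 5c − 1, so c = 3/7.
Therefore Country 2 plays Y with probability 1 − 3/7 = 4/7.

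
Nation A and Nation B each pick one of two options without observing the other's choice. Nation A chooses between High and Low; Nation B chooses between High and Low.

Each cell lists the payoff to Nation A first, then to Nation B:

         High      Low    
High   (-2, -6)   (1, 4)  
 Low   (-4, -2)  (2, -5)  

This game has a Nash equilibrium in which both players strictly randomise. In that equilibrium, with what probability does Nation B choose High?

1/3

Let y be the probability that Nation B plays High. In a completely mixed equilibrium, Nation A must be indifferent between High and Low.
Nation A's expected payoff from High is −2y + (1−y); from Low it is −4y + 2(1−y).
Setting these equal: −3y + 1 = −6y + 2, so y = 1/3.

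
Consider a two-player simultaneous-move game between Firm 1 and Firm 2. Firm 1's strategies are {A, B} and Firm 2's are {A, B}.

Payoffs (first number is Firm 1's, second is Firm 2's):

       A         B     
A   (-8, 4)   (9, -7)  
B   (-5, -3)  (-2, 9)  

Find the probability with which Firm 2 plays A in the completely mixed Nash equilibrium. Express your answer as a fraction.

Let q be the probability that Firm 2 plays A. In a completely mixed equilibrium, Firm 1 must be indifferent between A and B.
Firm 1's expected payoff from A is −8q + 9(1−q); from B it is −5q − 2(1−q).
Setting these equal: −17q + 9 = −3q − 2, so q = 11/14.

11/14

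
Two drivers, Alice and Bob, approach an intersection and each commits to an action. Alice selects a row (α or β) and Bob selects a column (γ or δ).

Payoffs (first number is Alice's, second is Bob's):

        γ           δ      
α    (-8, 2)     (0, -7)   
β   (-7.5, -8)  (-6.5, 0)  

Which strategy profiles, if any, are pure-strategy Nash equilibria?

(α, γ): Alice prefers β (-7.5 > -8) — not an equilibrium.
(α, δ): Bob prefers γ (2 > -7) — not an equilibrium.
(β, γ): Bob prefers δ (0 > -8) — not an equilibrium.
(β, δ): Alice prefers α (0 > -6.5) — not an equilibrium.

none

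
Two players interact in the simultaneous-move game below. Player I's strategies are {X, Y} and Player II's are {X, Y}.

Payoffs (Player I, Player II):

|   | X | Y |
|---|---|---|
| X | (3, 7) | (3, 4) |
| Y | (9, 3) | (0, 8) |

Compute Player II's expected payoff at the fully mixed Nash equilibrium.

11/2

First find p, the probability Player I plays X, from Player II's indifference between X and Y: 7p + 3(1−p) = 4p + 8(1−p), giving p = 5/8.
Since Player II is indifferent in equilibrium, Player II's expected payoff equals the payoff from either column against (5/8, 3/8). Using X: 7(5/8) + 3(3/8) = 11/2.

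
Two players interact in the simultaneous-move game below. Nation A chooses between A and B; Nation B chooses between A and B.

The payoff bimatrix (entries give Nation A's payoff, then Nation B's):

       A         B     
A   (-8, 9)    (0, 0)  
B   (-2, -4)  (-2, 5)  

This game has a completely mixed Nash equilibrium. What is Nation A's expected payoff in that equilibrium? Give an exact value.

-2

First find y, the probability Nation B plays A, from Nation A's indifference between A and B: −8y = −2y − 2(1−y), giving y = 1/4.
Since Nation A is indifferent in equilibrium, Nation A's expected payoff equals the payoff from either row against (1/4, 3/4). Using A: −8(1/4) = -2.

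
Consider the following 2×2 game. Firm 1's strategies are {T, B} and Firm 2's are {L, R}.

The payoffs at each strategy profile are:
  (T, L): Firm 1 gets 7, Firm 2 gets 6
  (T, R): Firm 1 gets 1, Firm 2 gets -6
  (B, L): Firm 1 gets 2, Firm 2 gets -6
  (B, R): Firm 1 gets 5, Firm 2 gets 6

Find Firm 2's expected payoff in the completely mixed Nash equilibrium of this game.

First find x, the probability Firm 1 plays T, from Firm 2's indifference between L and R: 6x − 6(1−x) = −6x + 6(1−x), giving x = 1/2.
Since Firm 2 is indifferent in equilibrium, Firm 2's expected payoff equals the payoff from either column against (1/2, 1/2). Using L: 6(1/2) − 6(1/2) = 0.

0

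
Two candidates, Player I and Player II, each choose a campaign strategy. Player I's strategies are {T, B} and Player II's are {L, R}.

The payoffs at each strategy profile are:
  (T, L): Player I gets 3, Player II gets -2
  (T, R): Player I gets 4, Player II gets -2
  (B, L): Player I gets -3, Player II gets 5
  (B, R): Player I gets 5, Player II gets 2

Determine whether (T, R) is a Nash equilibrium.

No

At (T, R), Player I earns 4; switching to B would give 5, so Player I would deviate.
Player II earns -2; switching to L would give -2, so Player II has no profitable deviation.
Since at least one player can profitably deviate, this is not a Nash equilibrium.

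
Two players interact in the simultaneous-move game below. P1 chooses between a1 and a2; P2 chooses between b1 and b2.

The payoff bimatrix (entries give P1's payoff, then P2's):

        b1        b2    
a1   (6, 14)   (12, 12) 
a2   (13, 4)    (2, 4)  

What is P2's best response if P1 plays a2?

Against a2, P2 earns 4 from b1 and 4 from b2.
So either strategy is a best response.

either — both b1 and b2 are best responses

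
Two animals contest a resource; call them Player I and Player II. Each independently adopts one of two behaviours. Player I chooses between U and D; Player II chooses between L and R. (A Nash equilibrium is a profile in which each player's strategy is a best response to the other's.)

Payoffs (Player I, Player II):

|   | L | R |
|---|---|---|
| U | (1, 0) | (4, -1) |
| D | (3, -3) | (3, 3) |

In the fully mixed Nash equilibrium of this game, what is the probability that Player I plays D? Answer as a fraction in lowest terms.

1/7

Let p be the probability that Player I plays U. In a completely mixed equilibrium, Player II must be indifferent between L and R.
Player II's expected payoff from L is −3(1−p); from R it is −p + 3(1−p).
Setting these equal: 3p − 3 = −4p + 3, so p = 6/7.
Therefore Player I plays D with probability 1 − 6/7 = 1/7.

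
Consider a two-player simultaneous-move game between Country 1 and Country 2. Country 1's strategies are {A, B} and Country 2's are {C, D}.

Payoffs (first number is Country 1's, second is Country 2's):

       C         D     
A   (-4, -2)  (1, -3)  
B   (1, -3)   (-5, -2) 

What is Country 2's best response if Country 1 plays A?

Against A, Country 2 earns -2 from C and -3 from D.
So C is the best response.

C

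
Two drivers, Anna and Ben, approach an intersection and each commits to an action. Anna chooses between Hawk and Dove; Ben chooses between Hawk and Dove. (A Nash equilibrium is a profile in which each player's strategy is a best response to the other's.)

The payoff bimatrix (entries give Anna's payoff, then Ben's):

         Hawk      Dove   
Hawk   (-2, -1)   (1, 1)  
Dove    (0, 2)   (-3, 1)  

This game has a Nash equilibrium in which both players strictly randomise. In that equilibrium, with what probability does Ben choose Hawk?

Let q be the probability that Ben plays Hawk. In a completely mixed equilibrium, Anna must be indifferent between Hawk and Dove.
Anna's expected payoff from Hawk is −2q + (1−q); from Dove it is −3(1−q).
Setting these equal: −3q + 1 = 3q − 3, so q = 2/3.

2/3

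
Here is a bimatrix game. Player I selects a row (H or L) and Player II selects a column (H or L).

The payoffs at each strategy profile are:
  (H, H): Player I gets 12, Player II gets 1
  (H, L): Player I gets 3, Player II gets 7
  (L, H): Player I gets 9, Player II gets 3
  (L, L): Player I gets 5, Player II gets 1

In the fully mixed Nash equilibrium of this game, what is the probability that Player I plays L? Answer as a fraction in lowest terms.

Let x be the probability that Player I plays H. In a completely mixed equilibrium, Player II must be indifferent between H and L.
Player II's expected payoff from H is x + 3(1−x); from L it is 7x + (1−x).
Setting these equal: −2x + 3 = 6x + 1, so x = 1/4.
Therefore Player I plays L with probability 1 − 1/4 = 3/4.

3/4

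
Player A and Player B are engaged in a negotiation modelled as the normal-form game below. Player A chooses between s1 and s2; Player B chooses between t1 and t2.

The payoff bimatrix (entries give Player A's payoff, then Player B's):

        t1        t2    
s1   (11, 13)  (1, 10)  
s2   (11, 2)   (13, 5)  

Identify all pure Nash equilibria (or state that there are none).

(s1, t1) and (s2, t2)

(s1, t1): Player A gets 11 ≥ 11 from s2, and Player B gets 13 ≥ 10 from t2 — Nash equilibrium.
(s1, t2): Player A prefers s2 (13 > 1); Player B prefers t1 (13 > 10) — not an equilibrium.
(s2, t1): Player B prefers t2 (5 > 2) — not an equilibrium.
(s2, t2): Player A gets 13 ≥ 1 from s1, and Player B gets 5 ≥ 2 from t1 — Nash equilibrium.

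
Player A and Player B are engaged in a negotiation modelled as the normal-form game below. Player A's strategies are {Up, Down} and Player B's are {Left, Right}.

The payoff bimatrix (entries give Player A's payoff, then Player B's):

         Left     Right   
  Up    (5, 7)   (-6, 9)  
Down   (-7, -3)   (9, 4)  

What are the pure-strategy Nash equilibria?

(Up, Left): Player B prefers Right (9 > 7) — not an equilibrium.
(Up, Right): Player A prefers Down (9 > -6) — not an equilibrium.
(Down, Left): Player A prefers Up (5 > -7); Player B prefers Right (4 > -3) — not an equilibrium.
(Down, Right): Player A gets 9 ≥ -6 from Up, and Player B gets 4 ≥ -3 from Left — Nash equilibrium.

(Down, Right)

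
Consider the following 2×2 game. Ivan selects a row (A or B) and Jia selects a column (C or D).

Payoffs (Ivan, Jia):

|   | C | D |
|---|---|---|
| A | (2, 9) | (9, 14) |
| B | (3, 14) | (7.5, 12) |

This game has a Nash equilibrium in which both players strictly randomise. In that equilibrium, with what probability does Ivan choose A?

Let x be the probability that Ivan plays A. In a completely mixed equilibrium, Jia must be indifferent between C and D.
Jia's expected payoff from C is 9x + 14(1−x); from D it is 14x + 12(1−x).
Setting these equal: −5x + 14 = 2x + 12, so x = 2/7.

2/7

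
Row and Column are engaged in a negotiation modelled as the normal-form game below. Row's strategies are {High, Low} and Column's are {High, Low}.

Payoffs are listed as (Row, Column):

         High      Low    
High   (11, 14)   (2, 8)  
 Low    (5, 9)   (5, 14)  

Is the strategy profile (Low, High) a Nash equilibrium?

At (Low, High), Row earns 5; switching to High would give 11, so Row would deviate.
Column earns 9; switching to Low would give 14, so Column would deviate.
Since at least one player can profitably deviate, this is not a Nash equilibrium.

No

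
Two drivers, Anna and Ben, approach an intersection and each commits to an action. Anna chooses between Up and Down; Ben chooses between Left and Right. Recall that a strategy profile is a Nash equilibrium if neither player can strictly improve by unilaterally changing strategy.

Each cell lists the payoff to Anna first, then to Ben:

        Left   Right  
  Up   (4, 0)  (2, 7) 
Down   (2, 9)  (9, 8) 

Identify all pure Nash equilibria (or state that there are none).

none

(Up, Left): Ben prefers Right (7 > 0) — not an equilibrium.
(Up, Right): Anna prefers Down (9 > 2) — not an equilibrium.
(Down, Left): Anna prefers Up (4 > 2) — not an equilibrium.
(Down, Right): Ben prefers Left (9 > 8) — not an equilibrium.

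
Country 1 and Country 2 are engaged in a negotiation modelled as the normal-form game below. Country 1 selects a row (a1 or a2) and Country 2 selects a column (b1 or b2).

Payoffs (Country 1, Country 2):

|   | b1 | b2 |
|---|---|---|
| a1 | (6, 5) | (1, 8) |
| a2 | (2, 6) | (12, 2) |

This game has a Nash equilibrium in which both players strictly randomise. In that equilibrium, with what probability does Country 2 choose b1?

11/15

Let q be the probability that Country 2 plays b1. In a completely mixed equilibrium, Country 1 must be indifferent between a1 and a2.
Country 1's expected payoff from a1 is 6q + (1−q); from a2 it is 2q + 12(1−q).
Setting these equal: 5q + 1 = −10q + 12, so q = 11/15.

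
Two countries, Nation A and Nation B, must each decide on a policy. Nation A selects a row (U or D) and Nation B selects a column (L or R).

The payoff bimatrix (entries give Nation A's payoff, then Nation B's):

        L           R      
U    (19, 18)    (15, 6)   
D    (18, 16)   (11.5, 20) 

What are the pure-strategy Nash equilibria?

(U, L)

(U, L): Nation A gets 19 ≥ 18 from D, and Nation B gets 18 ≥ 6 from R — Nash equilibrium.
(U, R): Nation B prefers L (18 > 6) — not an equilibrium.
(D, L): Nation A prefers U (19 > 18); Nation B prefers R (20 > 16) — not an equilibrium.
(D, R): Nation A prefers U (15 > 11.5) — not an equilibrium.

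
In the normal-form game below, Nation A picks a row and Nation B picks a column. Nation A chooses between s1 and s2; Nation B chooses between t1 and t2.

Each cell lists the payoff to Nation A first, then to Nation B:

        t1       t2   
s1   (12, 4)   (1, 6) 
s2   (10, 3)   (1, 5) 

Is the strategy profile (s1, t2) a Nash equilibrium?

Yes

At (s1, t2), Nation A earns 1; switching to s2 would give 1, so Nation A has no profitable deviation.
Nation B earns 6; switching to t1 would give 4, so Nation B has no profitable deviation.
Neither player can gain by a unilateral deviation, so this profile is a Nash equilibrium.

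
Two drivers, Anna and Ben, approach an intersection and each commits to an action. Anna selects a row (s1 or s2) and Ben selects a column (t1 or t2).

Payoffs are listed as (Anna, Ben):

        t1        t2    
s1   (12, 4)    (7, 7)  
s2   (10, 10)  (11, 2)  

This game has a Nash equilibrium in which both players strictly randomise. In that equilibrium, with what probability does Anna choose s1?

Let x be the probability that Anna plays s1. In a completely mixed equilibrium, Ben must be indifferent between t1 and t2.
Ben's expected payoff from t1 is 4x + 10(1−x); from t2 it is 7x + 2(1−x).
Setting these equal: −6x + 10 = 5x + 2, so x = 8/11.

8/11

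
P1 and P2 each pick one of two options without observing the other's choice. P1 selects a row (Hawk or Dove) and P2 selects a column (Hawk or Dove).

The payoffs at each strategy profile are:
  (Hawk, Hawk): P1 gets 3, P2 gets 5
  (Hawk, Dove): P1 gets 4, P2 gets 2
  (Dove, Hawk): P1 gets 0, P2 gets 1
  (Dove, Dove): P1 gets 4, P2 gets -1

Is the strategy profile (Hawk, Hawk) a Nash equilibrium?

At (Hawk, Hawk), P1 earns 3; switching to Dove would give 0, so P1 has no profitable deviation.
P2 earns 5; switching to Dove would give 2, so P2 has no profitable deviation.
Neither player can gain by a unilateral deviation, so this profile is a Nash equilibrium.

Yes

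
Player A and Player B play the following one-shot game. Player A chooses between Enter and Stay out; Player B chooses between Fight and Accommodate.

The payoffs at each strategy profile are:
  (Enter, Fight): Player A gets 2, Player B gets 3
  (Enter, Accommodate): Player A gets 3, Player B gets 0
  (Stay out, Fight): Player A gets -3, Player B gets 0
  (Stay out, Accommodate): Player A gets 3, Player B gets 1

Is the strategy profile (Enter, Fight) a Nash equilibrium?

At (Enter, Fight), Player A earns 2; switching to Stay out would give -3, so Player A has no profitable deviation.
Player B earns 3; switching to Accommodate would give 0, so Player B has no profitable deviation.
Neither player can gain by a unilateral deviation, so this profile is a Nash equilibrium.

Yes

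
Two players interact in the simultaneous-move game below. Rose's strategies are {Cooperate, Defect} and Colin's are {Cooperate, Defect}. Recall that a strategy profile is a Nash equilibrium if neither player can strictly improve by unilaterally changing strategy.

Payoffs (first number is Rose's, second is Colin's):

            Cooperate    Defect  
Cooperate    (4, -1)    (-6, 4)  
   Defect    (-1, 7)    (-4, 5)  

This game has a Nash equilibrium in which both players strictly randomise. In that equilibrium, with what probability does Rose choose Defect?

5/7

Let r be the probability that Rose plays Cooperate. In a completely mixed equilibrium, Colin must be indifferent between Cooperate and Defect.
Colin's expected payoff from Cooperate is −r + 7(1−r); from Defect it is 4r + 5(1−r).
Setting these equal: −8r + 7 = −r + 5, so r = 2/7.
Therefore Rose plays Defect with probability 1 − 2/7 = 5/7.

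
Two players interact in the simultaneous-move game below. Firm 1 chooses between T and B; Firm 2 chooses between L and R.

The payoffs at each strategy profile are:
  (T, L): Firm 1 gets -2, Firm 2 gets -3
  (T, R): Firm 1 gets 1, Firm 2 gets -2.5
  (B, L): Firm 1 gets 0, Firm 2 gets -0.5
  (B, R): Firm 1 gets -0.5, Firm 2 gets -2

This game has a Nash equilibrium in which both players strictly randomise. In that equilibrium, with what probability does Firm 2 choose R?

Let y be the probability that Firm 2 plays L. In a completely mixed equilibrium, Firm 1 must be indifferent between T and B.
Firm 1's expected payoff from T is −2y + (1−y); from B it is −0.5(1−y).
Setting these equal: −3y + 1 = 0.5y − 0.5, so y = 3/7.
Therefore Firm 2 plays R with probability 1 − 3/7 = 4/7.

4/7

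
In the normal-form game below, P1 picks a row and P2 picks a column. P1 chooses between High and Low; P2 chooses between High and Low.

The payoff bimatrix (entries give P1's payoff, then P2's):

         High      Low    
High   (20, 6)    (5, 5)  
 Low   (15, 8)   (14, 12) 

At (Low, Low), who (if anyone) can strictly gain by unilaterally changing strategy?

P1 at (Low, Low) earns 14; deviating to High yields 5 — not better.
P2 earns 12; deviating to High yields 8 — not better.
Neither player can strictly improve; the profile is a Nash equilibrium.

Neither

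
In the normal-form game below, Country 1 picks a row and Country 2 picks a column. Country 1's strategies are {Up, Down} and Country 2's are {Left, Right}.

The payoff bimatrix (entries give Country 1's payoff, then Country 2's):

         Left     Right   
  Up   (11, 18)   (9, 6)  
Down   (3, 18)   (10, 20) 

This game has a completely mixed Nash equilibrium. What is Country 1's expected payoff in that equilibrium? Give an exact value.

First find y, the probability Country 2 plays Left, from Country 1's indifference between Up and Down: 11y + 9(1−y) = 3y + 10(1−y), giving y = 1/9.
Since Country 1 is indifferent in equilibrium, Country 1's expected payoff equals the payoff from either row against (1/9, 8/9). Using Up: 11(1/9) + 9(8/9) = 83/9.

83/9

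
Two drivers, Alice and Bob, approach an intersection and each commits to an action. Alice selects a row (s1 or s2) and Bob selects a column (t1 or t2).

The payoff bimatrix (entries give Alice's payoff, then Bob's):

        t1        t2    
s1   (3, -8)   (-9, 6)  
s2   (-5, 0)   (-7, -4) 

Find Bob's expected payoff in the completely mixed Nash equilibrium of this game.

First find x, the probability Alice plays s1, from Bob's indifference between t1 and t2: −8x = 6x − 4(1−x), giving x = 2/9.
Since Bob is indifferent in equilibrium, Bob's expected payoff equals the payoff from either column against (2/9, 7/9). Using t1: −8(2/9) = -16/9.

-16/9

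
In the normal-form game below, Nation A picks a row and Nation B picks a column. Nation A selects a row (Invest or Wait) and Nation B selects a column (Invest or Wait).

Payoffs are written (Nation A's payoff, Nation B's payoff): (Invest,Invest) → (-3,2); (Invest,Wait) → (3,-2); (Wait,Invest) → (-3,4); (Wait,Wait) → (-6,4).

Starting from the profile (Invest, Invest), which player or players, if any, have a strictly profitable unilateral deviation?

Nation A at (Invest, Invest) earns -3; deviating to Wait yields -3 — not better.
Nation B earns 2; deviating to Wait yields -2 — not better.
Neither player can strictly improve; the profile is a Nash equilibrium.

Neither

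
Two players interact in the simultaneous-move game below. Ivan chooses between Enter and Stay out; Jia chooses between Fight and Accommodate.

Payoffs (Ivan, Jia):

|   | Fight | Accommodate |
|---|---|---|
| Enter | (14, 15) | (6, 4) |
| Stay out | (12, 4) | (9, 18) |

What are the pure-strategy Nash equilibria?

(Enter, Fight) and (Stay out, Accommodate)

(Enter, Fight): Ivan gets 14 ≥ 12 from Stay out, and Jia gets 15 ≥ 4 from Accommodate — Nash equilibrium.
(Enter, Accommodate): Ivan prefers Stay out (9 > 6); Jia prefers Fight (15 > 4) — not an equilibrium.
(Stay out, Fight): Ivan prefers Enter (14 > 12); Jia prefers Accommodate (18 > 4) — not an equilibrium.
(Stay out, Accommodate): Ivan gets 9 ≥ 6 from Enter, and Jia gets 18 ≥ 4 from Fight — Nash equilibrium.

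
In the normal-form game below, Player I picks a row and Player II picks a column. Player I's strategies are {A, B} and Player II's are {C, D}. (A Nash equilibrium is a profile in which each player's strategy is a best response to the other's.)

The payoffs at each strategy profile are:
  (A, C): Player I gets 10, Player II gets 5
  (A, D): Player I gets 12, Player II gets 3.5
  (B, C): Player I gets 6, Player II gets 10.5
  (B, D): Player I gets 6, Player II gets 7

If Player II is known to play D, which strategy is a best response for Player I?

Against D, Player I earns 12 from A and 6 from B.
So A is the best response.

A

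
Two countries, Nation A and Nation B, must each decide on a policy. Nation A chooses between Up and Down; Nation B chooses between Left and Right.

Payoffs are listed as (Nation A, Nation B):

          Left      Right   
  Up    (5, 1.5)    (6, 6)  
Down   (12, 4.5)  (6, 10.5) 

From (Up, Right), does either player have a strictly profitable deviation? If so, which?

Neither

Nation A at (Up, Right) earns 6; deviating to Down yields 6 — not better.
Nation B earns 6; deviating to Left yields 1.5 — not better.
Neither player can strictly improve; the profile is a Nash equilibrium.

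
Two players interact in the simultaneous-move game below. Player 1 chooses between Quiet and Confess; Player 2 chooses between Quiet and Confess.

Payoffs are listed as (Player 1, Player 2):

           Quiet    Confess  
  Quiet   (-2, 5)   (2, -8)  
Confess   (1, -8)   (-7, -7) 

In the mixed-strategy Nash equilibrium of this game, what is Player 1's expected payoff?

-1

First find q, the probability Player 2 plays Quiet, from Player 1's indifference between Quiet and Confess: −2q + 2(1−q) = q − 7(1−q), giving q = 3/4.
Since Player 1 is indifferent in equilibrium, Player 1's expected payoff equals the payoff from either row against (3/4, 1/4). Using Quiet: −2(3/4) + 2(1/4) = -1.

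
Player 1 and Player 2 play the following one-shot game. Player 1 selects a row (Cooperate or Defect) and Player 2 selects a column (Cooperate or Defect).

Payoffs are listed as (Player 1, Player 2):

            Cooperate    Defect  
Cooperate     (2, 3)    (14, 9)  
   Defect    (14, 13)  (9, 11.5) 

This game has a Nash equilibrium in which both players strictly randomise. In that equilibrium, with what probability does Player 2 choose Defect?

12/17

Let q be the probability that Player 2 plays Cooperate. In a completely mixed equilibrium, Player 1 must be indifferent between Cooperate and Defect.
Player 1's expected payoff from Cooperate is 2q + 14(1−q); from Defect it is 14q + 9(1−q).
Setting these equal: −12q + 14 = 5q + 9, so q = 5/17.
Therefore Player 2 plays Defect with probability 1 − 5/17 = 12/17.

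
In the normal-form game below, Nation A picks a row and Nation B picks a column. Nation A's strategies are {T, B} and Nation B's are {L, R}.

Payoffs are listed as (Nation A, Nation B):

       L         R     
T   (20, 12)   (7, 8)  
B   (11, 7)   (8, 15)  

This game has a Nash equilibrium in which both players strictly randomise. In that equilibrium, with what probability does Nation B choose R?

Let q be the probability that Nation B plays L. In a completely mixed equilibrium, Nation A must be indifferent between T and B.
Nation A's expected payoff from T is 20q + 7(1−q); from B it is 11q + 8(1−q).
Setting these equal: 13q + 7 = 3q + 8, so q = 1/10.
Therefore Nation B plays R with probability 1 − 1/10 = 9/10.

9/10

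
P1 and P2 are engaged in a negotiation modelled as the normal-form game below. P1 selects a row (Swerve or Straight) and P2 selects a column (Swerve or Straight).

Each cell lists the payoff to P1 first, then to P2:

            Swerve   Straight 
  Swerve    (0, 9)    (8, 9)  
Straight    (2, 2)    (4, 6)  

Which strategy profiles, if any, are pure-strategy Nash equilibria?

(Swerve, Straight)

(Swerve, Swerve): P1 prefers Straight (2 > 0) — not an equilibrium.
(Swerve, Straight): P1 gets 8 ≥ 4 from Straight, and P2 gets 9 ≥ 9 from Swerve — Nash equilibrium.
(Straight, Swerve): P2 prefers Straight (6 > 2) — not an equilibrium.
(Straight, Straight): P1 prefers Swerve (8 > 4) — not an equilibrium.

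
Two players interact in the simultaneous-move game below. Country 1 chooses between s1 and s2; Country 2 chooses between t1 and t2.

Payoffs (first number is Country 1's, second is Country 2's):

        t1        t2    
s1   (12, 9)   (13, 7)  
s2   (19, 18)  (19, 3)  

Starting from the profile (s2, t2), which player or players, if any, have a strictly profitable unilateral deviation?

Country 1 at (s2, t2) earns 19; deviating to s1 yields 13 — not better.
Country 2 earns 3; deviating to t1 yields 18 — a strict improvement.
Only Country 2 has a strictly profitable deviation.

Country 2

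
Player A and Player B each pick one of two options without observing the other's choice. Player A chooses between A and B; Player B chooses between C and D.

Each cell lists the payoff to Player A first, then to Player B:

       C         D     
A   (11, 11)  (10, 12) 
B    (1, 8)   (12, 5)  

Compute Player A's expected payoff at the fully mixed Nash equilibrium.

61/6

First find y, the probability Player B plays C, from Player A's indifference between A and B: 11y + 10(1−y) = y + 12(1−y), giving y = 1/6.
Since Player A is indifferent in equilibrium, Player A's expected payoff equals the payoff from either row against (1/6, 5/6). Using A: 11(1/6) + 10(5/6) = 61/6.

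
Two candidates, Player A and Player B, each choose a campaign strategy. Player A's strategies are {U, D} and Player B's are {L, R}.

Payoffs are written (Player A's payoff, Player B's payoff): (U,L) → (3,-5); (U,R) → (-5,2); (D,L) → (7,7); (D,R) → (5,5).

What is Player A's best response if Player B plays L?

D

Against L, Player A earns 3 from U and 7 from D.
So D is the best response.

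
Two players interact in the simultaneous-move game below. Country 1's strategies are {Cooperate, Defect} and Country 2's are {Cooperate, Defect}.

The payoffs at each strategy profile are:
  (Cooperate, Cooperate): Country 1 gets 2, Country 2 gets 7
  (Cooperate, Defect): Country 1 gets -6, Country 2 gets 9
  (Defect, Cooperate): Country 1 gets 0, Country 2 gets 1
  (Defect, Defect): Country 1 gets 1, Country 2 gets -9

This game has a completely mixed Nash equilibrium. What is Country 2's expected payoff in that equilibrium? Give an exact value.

6

First find p, the probability Country 1 plays Cooperate, from Country 2's indifference between Cooperate and Defect: 7p + (1−p) = 9p − 9(1−p), giving p = 5/6.
Since Country 2 is indifferent in equilibrium, Country 2's expected payoff equals the payoff from either column against (5/6, 1/6). Using Cooperate: 7(5/6) + (1/6) = 6.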